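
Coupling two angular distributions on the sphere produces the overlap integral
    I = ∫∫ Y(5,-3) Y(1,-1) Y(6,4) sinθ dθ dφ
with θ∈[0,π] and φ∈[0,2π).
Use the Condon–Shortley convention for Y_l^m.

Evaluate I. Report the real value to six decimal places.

0.274090

Checks pass: Σm=0; 12 even; l₃=6∈[4,6].
(2·5+1)(2·1+1)(2·6+1) = 429
Δ: 0! 10! 2! / 13! → 1/858
sum: t=0:+1/14400 = 1/14400
3j²(5 1 6; 0 0 0) = Δ·Π!·Σ² = 6/143  (sign +1)
sum: t=0:+1/161280 = 1/161280
3j²(5 1 6; -3 -1 4) = Δ·Π!·Σ² = 15/286  (sign +1)
combine: 4πI² = 429·6/143·15/286 = 135/143
take √, sign +1: I = 0.27409047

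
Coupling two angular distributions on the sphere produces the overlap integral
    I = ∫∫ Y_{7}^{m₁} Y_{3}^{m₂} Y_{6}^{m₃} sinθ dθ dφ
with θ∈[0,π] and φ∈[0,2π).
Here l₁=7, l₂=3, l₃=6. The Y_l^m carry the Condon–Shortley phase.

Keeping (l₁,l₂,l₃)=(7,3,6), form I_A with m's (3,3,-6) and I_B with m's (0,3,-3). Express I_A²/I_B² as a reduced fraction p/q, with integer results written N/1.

l's match ⇒ only the (l;m) 3-j factors differ between A and B.
A: triangle coeff Δ(7,3,6) = 1/2042040; Σ_t [4,4]: t=4:+1/174182400 = 1/174182400; (3j)²=3/6188 [(7 3 6; 3 3 -6)], sign=+1
B: triangle coeff Δ(7,3,6) = 1/2042040; Σ_t [4,4]: t=4:+1/1451520 = 1/1451520; (3j)²=45/4862 [(7 3 6; 0 3 -3)], sign=-1
I_A²/I_B² = (3/6188)/(45/4862) = 11/210

11/210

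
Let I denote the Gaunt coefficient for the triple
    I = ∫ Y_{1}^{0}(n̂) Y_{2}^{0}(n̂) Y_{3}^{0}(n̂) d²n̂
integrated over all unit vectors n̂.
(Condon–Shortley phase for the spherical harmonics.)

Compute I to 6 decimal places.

0.247767

m-sum 0 ✓  L=6 even ✓  1≤3≤3 ✓
Π(2lᵢ+1) = 3×5×7 = 105
triangle coeff Δ(1,2,3) = 1/105
Σ_t [0,0]: t=0:+1/4 = 1/4
(3j)²=3/35 [(1 2 3; 0 0 0)], sign=-1
(m-triple is (0,0,0) — same symbol as above.)
⇒ 4πI² = 27/35
I = (+1)√(27/35/(4π)) = 0.24776670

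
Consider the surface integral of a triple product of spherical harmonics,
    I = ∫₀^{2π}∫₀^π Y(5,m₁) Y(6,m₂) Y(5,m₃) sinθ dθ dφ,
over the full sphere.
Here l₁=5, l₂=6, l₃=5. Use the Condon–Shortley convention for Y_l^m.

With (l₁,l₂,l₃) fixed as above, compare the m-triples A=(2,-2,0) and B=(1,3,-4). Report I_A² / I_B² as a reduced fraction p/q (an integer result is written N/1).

Same 5,6,5: normalisation and zero-m 3j drop out of the ratio.
A: Δ: 6! 4! 6! / 17! → 1/28588560; sum: t=0:+1/207360 t=1:−1/17280 t=2:+1/13824 t=3:−1/103680 = 1/103680; 3j²(5 6 5; 2 -2 0) = Δ·Π!·Σ² = 10/7293  (sign -1)
B: Δ: 6! 4! 6! / 17! → 1/28588560; sum: t=3:−1/155520 t=4:+1/138240 = 1/1244160; 3j²(5 6 5; 1 3 -4) = Δ·Π!·Σ² = 3/9724  (sign -1)
I_A²/I_B² = (10/7293)/(3/9724) = 40/9

40/9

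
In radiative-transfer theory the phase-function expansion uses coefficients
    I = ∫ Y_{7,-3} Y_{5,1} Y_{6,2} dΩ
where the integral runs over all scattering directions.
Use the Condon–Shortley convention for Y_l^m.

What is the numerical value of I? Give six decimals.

-0.101415

Checks pass: Σm=0; 18 even; l₃=6∈[2,12].
(2·7+1)(2·5+1)(2·6+1) = 2145
Δ: 6! 8! 4! / 19! → 1/174594420
sum: t=1:−1/4147200 t=2:+1/207360 t=3:−1/82944 t=4:+1/207360 t=5:−1/4147200 = -1/345600
3j²(7 5 6; 0 0 0) = Δ·Π!·Σ² = 420/46189  (sign -1)
sum: t=2:+1/46448640 t=3:−1/1088640 t=4:+1/276480 t=5:−1/518400 t=6:+1/9953280 = 23/25804800
3j²(7 5 6; -3 1 2) = Δ·Π!·Σ² = 42849/6466460  (sign +1)
combine: 4πI² = 2145·420/46189·42849/6466460 = 1928205/14919047
take √, sign -1: I = -0.10141475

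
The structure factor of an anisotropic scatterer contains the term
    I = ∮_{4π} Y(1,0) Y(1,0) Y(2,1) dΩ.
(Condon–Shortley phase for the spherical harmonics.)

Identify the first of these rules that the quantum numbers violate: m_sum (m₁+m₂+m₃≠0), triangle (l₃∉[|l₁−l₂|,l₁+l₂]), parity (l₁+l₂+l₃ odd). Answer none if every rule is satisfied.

m_sum

Σmᵢ = 1  ✗
l₃∈[|l₁−l₂|,l₁+l₂]=[0,2], have l₃=2
Σlᵢ = 4 ⇒ even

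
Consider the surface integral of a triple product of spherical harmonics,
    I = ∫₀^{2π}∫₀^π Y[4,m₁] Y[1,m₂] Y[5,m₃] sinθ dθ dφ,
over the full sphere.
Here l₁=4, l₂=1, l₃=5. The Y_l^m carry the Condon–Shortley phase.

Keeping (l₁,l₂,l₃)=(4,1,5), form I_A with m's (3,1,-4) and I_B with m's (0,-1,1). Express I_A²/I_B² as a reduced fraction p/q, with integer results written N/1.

l's match ⇒ only the (l;m) 3-j factors differ between A and B.
A: triangle coeff Δ(4,1,5) = 1/495; Σ_t [0,0]: t=0:+1/10080 = 1/10080; (3j)²=4/55 [(4 1 5; 3 1 -4)], sign=-1
B: triangle coeff Δ(4,1,5) = 1/495; Σ_t [0,0]: t=0:+1/1152 = 1/1152; (3j)²=1/33 [(4 1 5; 0 -1 1)], sign=+1
I_A²/I_B² = (4/55)/(1/33) = 12/5

12/5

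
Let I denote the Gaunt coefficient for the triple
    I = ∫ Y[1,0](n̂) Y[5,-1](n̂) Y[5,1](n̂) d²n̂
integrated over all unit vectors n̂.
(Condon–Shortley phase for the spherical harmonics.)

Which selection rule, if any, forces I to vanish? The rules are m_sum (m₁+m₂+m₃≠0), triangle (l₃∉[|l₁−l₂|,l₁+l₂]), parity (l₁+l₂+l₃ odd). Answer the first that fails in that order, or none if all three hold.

parity

Σmᵢ = 0  ✓
l₃∈[|l₁−l₂|,l₁+l₂]=[4,6], have l₃=5  ✓
Σlᵢ = 11 ⇒ odd  ✗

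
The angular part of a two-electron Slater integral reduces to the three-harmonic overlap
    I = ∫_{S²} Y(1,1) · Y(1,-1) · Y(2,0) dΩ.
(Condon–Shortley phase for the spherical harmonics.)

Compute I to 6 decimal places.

0.126157

m-sum 0 ✓  L=4 even ✓  0≤2≤2 ✓
Π(2lᵢ+1) = 3×3×5 = 45
triangle coeff Δ(1,1,2) = 1/30
Σ_t [0,0]: t=0:+1/1 = 1/1
(3j)²=2/15 [(1 1 2; 0 0 0)], sign=+1
Σ_t [0,0]: t=0:+1/4 = 1/4
(3j)²=1/30 [(1 1 2; 1 -1 0)], sign=+1
⇒ 4πI² = 1/5
I = (+1)√(1/5/(4π)) = 0.12615663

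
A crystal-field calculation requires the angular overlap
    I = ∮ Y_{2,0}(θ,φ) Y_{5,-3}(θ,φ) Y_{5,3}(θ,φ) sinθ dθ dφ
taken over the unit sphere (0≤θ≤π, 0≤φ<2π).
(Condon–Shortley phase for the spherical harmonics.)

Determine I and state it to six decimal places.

m-sum 0 ✓  L=12 even ✓  3≤5≤7 ✓
Π(2lᵢ+1) = 5×11×11 = 605
triangle coeff Δ(2,5,5) = 1/38610
Σ_t [0,2]: t=0:+1/2880 t=1:−1/576 t=2:+1/2880 = -1/960
(3j)²=10/429 [(2 5 5; 0 0 0)], sign=+1
Σ_t [0,2]: t=0:+1/5760 t=1:−1/5040 t=2:+1/161280 = -1/53760
(3j)²=1/4290 [(2 5 5; 0 -3 3)], sign=-1
⇒ 4πI² = 5/1521
I = (-1)√(5/1521/(4π)) = -0.01617393

-0.016174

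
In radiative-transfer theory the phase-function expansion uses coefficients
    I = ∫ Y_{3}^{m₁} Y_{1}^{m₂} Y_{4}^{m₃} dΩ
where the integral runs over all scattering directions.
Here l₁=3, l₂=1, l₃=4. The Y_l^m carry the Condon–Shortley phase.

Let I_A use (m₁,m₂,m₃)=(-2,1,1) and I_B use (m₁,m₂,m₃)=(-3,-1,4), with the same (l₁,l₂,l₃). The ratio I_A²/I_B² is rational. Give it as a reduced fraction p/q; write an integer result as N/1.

Shared (l₁,l₂,l₃)=(3,1,4): N and (l;000)² cancel in I_A²/I_B².
A: Δ = 0!·6!·2!/9! = 1/252; Racah Σ t=0..0: t=0:+1/240 = 1/240; ⇒ 3j(3 1 4; -2 1 1)² = 1/84, sgn -1
B: Δ = 0!·6!·2!/9! = 1/252; Racah Σ t=0..0: t=0:+1/1440 = 1/1440; ⇒ 3j(3 1 4; -3 -1 4)² = 1/9, sgn +1
I_A²/I_B² = (1/84)/(1/9) = 3/28

3/28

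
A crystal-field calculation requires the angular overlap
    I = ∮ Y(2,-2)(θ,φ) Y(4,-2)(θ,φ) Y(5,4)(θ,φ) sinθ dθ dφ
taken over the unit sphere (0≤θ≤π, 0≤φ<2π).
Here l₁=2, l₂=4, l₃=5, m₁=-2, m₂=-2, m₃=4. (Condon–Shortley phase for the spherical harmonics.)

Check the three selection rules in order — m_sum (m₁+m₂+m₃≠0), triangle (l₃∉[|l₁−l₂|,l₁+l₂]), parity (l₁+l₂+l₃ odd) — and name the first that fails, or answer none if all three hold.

azimuthal sum: -2 − 2 + 4 = 0  ✓
2 ≤ 5 ≤ 6 (triangle on l)  ✓
L = 2 + 4 + 5 = 11 (odd)  ✗

parity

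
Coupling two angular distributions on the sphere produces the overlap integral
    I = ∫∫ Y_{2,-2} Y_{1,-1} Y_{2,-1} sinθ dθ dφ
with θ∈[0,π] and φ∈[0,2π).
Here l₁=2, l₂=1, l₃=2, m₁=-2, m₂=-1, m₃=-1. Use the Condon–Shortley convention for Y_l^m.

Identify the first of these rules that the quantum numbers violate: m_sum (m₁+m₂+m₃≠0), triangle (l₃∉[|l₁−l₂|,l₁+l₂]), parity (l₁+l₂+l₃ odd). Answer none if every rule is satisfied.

Σmᵢ = -4  ✗
l₃∈[|l₁−l₂|,l₁+l₂]=[1,3], have l₃=2
Σlᵢ = 5 ⇒ odd

m_sum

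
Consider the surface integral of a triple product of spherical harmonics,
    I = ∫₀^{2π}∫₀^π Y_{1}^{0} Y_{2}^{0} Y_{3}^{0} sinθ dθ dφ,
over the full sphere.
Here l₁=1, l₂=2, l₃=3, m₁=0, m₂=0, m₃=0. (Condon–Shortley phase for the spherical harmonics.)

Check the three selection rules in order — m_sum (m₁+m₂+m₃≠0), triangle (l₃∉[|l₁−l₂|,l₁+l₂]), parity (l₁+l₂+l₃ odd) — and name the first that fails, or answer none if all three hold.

none

azimuthal sum: 0 + 0 + 0 = 0  ✓
1 ≤ 3 ≤ 3 (triangle on l)  ✓
L = 1 + 2 + 3 = 6 (even)  ✓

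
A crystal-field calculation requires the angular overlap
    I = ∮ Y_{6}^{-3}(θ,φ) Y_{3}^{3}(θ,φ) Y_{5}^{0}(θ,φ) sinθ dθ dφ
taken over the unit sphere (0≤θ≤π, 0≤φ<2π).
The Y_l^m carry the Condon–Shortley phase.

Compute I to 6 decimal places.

m-sum 0 ✓  L=14 even ✓  3≤5≤9 ✓
Π(2lᵢ+1) = 13×7×11 = 1001
triangle coeff Δ(6,3,5) = 1/675675
Σ_t [1,3]: t=1:−1/8640 t=2:+1/2304 t=3:−1/8640 = 7/34560
(3j)²=7/429 [(6 3 5; 0 0 0)], sign=-1
Σ_t [4,4]: t=4:+1/34560 = 1/34560
(3j)²=4/143 [(6 3 5; -3 3 0)], sign=-1
⇒ 4πI² = 196/429
I = (+1)√(196/429/(4π)) = 0.19067531

0.190675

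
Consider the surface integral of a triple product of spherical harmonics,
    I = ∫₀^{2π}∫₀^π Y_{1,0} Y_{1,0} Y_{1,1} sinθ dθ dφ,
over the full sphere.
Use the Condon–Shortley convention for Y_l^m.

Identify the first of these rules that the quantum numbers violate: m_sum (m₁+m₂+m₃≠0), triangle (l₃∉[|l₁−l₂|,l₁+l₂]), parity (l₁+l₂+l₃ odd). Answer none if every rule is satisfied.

Σmᵢ = 1  ✗
l₃∈[|l₁−l₂|,l₁+l₂]=[0,2], have l₃=1
Σlᵢ = 3 ⇒ odd

m_sum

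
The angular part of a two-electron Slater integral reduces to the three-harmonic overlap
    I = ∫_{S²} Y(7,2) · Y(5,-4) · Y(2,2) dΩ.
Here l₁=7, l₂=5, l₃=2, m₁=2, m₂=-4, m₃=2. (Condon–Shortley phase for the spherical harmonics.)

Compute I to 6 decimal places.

m-sum 0 ✓  L=14 even ✓  2≤2≤12 ✓
Π(2lᵢ+1) = 15×11×5 = 825
triangle coeff Δ(7,5,2) = 1/15015
Σ_t [5,5]: t=5:−1/57600 = -1/57600
(3j)²=21/715 [(7 5 2; 0 0 0)], sign=-1
Σ_t [1,1]: t=1:−1/8709120 = -1/8709120
(3j)²=1/3003 [(7 5 2; 2 -4 2)], sign=-1
⇒ 4πI² = 15/1859
I = (+1)√(15/1859/(4π)) = 0.02533967

0.025340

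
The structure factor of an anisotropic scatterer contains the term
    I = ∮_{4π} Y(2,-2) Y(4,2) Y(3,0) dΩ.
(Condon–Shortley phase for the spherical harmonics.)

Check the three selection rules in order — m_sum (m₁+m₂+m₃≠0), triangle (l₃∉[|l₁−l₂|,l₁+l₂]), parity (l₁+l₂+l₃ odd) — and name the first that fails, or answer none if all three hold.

m₁+m₂+m₃ = -2 + 2 + 0 = 0  ✓
triangle: |2−4|=2 ≤ l₃=3 ≤ 2+4=6  ✓
parity: l₁+l₂+l₃ = 9 is odd  ✗

parity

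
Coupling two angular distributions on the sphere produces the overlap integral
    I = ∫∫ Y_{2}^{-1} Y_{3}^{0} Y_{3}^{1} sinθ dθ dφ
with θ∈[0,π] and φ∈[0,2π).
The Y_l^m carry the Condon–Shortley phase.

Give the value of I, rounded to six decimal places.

-0.059471

m-sum 0 ✓  L=8 even ✓  1≤3≤5 ✓
Π(2lᵢ+1) = 5×7×7 = 245
triangle coeff Δ(2,3,3) = 1/3780
Σ_t [0,2]: t=0:+1/24 t=1:−1/4 t=2:+1/24 = -1/6
(3j)²=4/105 [(2 3 3; 0 0 0)], sign=+1
Σ_t [1,2]: t=1:−1/8 t=2:+1/12 = -1/24
(3j)²=1/210 [(2 3 3; -1 0 1)], sign=-1
⇒ 4πI² = 2/45
I = (-1)√(2/45/(4π)) = -0.05947080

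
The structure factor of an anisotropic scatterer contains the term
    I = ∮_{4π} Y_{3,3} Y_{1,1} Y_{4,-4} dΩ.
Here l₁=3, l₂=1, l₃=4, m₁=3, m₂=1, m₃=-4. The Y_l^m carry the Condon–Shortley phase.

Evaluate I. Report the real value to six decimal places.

m-sum 0 ✓  L=8 even ✓  2≤4≤4 ✓
Π(2lᵢ+1) = 7×3×9 = 189
triangle coeff Δ(3,1,4) = 1/252
Σ_t [0,0]: t=0:+1/36 = 1/36
(3j)²=4/63 [(3 1 4; 0 0 0)], sign=+1
Σ_t [0,0]: t=0:+1/1440 = 1/1440
(3j)²=1/9 [(3 1 4; 3 1 -4)], sign=+1
⇒ 4πI² = 4/3
I = (+1)√(4/3/(4π)) = 0.32573501

0.325735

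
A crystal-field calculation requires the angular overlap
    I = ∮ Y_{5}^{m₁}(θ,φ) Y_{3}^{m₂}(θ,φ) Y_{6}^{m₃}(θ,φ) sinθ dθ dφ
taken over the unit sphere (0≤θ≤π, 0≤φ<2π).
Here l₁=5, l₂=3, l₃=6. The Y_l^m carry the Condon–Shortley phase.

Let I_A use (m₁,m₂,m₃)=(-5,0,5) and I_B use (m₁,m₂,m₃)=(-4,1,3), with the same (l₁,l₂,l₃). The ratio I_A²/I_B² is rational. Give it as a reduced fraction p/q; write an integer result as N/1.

Same 5,3,6: normalisation and zero-m 3j drop out of the ratio.
A: Δ: 2! 8! 4! / 15! → 1/675675; sum: t=2:+1/483840 = 1/483840; 3j²(5 3 6; -5 0 5) = Δ·Π!·Σ² = 3/91  (sign -1)
B: Δ: 2! 8! 4! / 15! → 1/675675; sum: t=1:−1/241920 t=2:+1/40320 = 1/48384; 3j²(5 3 6; -4 1 3) = Δ·Π!·Σ² = 24/1001  (sign -1)
I_A²/I_B² = (3/91)/(24/1001) = 11/8

11/8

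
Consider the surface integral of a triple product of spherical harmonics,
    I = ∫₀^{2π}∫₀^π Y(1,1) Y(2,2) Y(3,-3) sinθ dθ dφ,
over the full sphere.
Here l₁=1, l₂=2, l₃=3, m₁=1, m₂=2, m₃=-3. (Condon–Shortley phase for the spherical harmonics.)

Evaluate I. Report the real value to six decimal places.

Rules hold: Σm=0, L=6 even, 1≤3≤3.
N = 3·5·7 = 105
Δ = 0!·2!·4!/7! = 1/105
Racah Σ t=0..0: t=0:+1/4 = 1/4
⇒ 3j(1 2 3; 0 0 0)² = 3/35, sgn -1
Racah Σ t=0..0: t=0:+1/48 = 1/48
⇒ 3j(1 2 3; 1 2 -3)² = 1/7, sgn +1
4πI² = N·(3j₀)²·(3jₘ)² = 9/7
I = -1·√(1.28571/4π) = -0.31986543

-0.319865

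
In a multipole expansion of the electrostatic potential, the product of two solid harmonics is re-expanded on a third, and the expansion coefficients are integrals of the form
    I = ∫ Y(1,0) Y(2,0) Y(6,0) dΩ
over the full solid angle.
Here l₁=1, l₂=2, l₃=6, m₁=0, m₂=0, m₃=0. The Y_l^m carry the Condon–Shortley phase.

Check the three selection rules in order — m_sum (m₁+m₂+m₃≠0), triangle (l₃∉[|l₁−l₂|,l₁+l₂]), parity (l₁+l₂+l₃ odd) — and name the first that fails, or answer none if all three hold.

Σmᵢ = 0  ✓
l₃∈[|l₁−l₂|,l₁+l₂]=[1,3], have l₃=6  ✗
Σlᵢ = 9 ⇒ odd

triangle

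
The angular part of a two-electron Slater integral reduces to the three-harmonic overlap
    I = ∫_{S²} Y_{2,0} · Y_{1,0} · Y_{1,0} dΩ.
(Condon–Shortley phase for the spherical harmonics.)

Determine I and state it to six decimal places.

Rules hold: Σm=0, L=4 even, 1≤1≤3.
N = 5·3·3 = 45
Δ = 2!·2!·0!/5! = 1/30
Racah Σ t=1..1: t=1:−1/1 = -1/1
⇒ 3j(2 1 1; 0 0 0)² = 2/15, sgn +1
(m-triple is (0,0,0) — same symbol as above.)
4πI² = N·(3j₀)²·(3jₘ)² = 4/5
I = +1·√(0.8/4π) = 0.25231325

0.252313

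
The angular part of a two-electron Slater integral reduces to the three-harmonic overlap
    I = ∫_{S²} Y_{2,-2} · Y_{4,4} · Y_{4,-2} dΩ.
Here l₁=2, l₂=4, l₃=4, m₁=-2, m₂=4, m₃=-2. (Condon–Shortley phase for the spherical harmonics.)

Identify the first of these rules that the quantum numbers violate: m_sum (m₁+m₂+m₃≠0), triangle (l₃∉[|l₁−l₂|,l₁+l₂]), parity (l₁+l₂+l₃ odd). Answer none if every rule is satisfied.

none

azimuthal sum: -2 + 4 − 2 = 0  ✓
2 ≤ 4 ≤ 6 (triangle on l)  ✓
L = 2 + 4 + 4 = 10 (even)  ✓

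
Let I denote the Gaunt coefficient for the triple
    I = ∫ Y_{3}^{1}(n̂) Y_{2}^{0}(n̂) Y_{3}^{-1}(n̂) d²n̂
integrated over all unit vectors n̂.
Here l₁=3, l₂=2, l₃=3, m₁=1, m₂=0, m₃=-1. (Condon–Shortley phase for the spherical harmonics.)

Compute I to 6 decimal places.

m-sum 0 ✓  L=8 even ✓  1≤3≤5 ✓
Π(2lᵢ+1) = 7×5×7 = 245
triangle coeff Δ(3,2,3) = 1/3780
Σ_t [0,2]: t=0:+1/24 t=1:−1/4 t=2:+1/24 = -1/6
(3j)²=4/105 [(3 2 3; 0 0 0)], sign=+1
Σ_t [0,2]: t=0:+1/16 t=1:−1/6 t=2:+1/96 = -3/32
(3j)²=3/140 [(3 2 3; 1 0 -1)], sign=-1
⇒ 4πI² = 1/5
I = (-1)√(1/5/(4π)) = -0.12615663

-0.126157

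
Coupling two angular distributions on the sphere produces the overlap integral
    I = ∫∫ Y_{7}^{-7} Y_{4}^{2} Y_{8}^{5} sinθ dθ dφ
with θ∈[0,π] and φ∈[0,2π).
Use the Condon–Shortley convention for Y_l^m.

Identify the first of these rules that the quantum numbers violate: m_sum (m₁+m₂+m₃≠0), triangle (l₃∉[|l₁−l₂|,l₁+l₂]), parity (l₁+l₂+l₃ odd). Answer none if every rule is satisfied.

m₁+m₂+m₃ = -7 + 2 + 5 = 0  ✓
triangle: |7−4|=3 ≤ l₃=8 ≤ 7+4=11  ✓
parity: l₁+l₂+l₃ = 19 is odd  ✗

parity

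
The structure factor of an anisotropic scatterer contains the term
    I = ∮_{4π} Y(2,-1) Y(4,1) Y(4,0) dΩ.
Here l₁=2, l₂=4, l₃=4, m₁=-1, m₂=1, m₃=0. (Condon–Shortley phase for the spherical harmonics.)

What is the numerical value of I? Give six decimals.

-0.044869

Rules hold: Σm=0, L=10 even, 2≤4≤6.
N = 5·9·9 = 405
Δ = 2!·2!·6!/11! = 1/13860
Racah Σ t=0..2: t=0:+1/192 t=1:−1/36 t=2:+1/192 = -5/288
⇒ 3j(2 4 4; 0 0 0)² = 20/693, sgn -1
Racah Σ t=1..2: t=1:−1/96 t=2:+1/72 = 1/288
⇒ 3j(2 4 4; -1 1 0)² = 1/462, sgn +1
4πI² = N·(3j₀)²·(3jₘ)² = 150/5929
I = -1·√(0.0252994/4π) = -0.04486937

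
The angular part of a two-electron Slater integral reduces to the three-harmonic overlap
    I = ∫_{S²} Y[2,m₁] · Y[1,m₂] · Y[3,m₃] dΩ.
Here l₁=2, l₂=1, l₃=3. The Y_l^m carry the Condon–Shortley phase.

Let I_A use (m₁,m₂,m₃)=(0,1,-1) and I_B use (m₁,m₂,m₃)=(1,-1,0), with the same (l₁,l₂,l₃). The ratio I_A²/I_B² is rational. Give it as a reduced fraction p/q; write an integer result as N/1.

l's match ⇒ only the (l;m) 3-j factors differ between A and B.
A: triangle coeff Δ(2,1,3) = 1/105; Σ_t [0,0]: t=0:+1/8 = 1/8; (3j)²=2/35 [(2 1 3; 0 1 -1)], sign=+1
B: triangle coeff Δ(2,1,3) = 1/105; Σ_t [0,0]: t=0:+1/12 = 1/12; (3j)²=1/35 [(2 1 3; 1 -1 0)], sign=-1
I_A²/I_B² = (2/35)/(1/35) = 2/1

2/1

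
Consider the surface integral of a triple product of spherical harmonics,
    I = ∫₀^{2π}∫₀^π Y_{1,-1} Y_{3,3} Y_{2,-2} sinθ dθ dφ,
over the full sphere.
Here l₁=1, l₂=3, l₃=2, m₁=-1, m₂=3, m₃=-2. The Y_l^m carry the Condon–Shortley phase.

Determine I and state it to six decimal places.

Rules hold: Σm=0, L=6 even, 2≤2≤4.
N = 3·7·5 = 105
Δ = 2!·0!·4!/7! = 1/105
Racah Σ t=1..1: t=1:−1/4 = -1/4
⇒ 3j(1 3 2; 0 0 0)² = 3/35, sgn -1
Racah Σ t=2..2: t=2:+1/48 = 1/48
⇒ 3j(1 3 2; -1 3 -2)² = 1/7, sgn +1
4πI² = N·(3j₀)²·(3jₘ)² = 9/7
I = -1·√(1.28571/4π) = -0.31986543

-0.319865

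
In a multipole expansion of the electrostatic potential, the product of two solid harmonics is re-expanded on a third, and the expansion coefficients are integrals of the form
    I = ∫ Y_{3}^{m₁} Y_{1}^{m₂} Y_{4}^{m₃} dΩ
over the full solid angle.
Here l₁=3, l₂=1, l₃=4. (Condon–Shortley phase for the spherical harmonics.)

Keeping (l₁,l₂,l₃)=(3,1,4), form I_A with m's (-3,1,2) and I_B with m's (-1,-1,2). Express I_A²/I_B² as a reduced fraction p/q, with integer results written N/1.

1/15

Same 3,1,4: normalisation and zero-m 3j drop out of the ratio.
A: Δ: 0! 6! 2! / 9! → 1/252; sum: t=0:+1/1440 = 1/1440; 3j²(3 1 4; -3 1 2) = Δ·Π!·Σ² = 1/252  (sign +1)
B: Δ: 0! 6! 2! / 9! → 1/252; sum: t=0:+1/96 = 1/96; 3j²(3 1 4; -1 -1 2) = Δ·Π!·Σ² = 5/84  (sign +1)
I_A²/I_B² = (1/252)/(5/84) = 1/15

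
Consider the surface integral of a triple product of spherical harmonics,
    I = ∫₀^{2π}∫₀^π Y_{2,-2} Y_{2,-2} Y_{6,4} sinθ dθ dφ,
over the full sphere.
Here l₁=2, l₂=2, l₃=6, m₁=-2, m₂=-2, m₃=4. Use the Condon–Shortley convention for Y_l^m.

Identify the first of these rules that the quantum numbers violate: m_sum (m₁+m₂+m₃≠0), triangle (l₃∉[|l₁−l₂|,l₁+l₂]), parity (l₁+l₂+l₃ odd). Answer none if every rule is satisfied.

azimuthal sum: -2 − 2 + 4 = 0  ✓
0 ≤ 6 ≤ 4 (triangle on l)  ✗
L = 2 + 2 + 6 = 10 (even)

triangle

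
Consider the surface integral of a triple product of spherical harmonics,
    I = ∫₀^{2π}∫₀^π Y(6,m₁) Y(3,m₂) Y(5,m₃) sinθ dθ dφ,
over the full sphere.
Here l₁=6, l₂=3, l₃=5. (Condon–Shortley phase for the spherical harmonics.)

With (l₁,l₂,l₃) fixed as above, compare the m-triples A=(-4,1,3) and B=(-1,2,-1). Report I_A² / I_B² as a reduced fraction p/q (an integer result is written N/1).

Shared (l₁,l₂,l₃)=(6,3,5): N and (l;000)² cancel in I_A²/I_B².
A: Δ = 4!·8!·2!/15! = 1/675675; Racah Σ t=2..4: t=2:+1/322560 t=3:−1/30240 t=4:+1/69120 = -1/64512; ⇒ 3j(6 3 5; -4 1 3)² = 10/1001, sgn -1
B: Δ = 4!·8!·2!/15! = 1/675675; Racah Σ t=3..4: t=3:−1/6912 t=4:+1/17280 = -1/11520; ⇒ 3j(6 3 5; -1 2 -1)² = 2/143, sgn -1
I_A²/I_B² = (10/1001)/(2/143) = 5/7

5/7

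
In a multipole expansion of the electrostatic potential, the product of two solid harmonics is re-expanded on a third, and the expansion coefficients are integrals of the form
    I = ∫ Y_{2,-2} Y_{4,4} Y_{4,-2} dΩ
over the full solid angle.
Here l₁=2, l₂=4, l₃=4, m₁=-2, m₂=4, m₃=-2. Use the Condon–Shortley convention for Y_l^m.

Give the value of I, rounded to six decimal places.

-0.106180

Rules hold: Σm=0, L=10 even, 2≤4≤6.
N = 5·9·9 = 405
Δ = 2!·2!·6!/11! = 1/13860
Racah Σ t=0..2: t=0:+1/192 t=1:−1/36 t=2:+1/192 = -5/288
⇒ 3j(2 4 4; 0 0 0)² = 20/693, sgn -1
Racah Σ t=2..2: t=2:+1/2880 = 1/2880
⇒ 3j(2 4 4; -2 4 -2)² = 2/165, sgn +1
4πI² = N·(3j₀)²·(3jₘ)² = 120/847
I = -1·√(0.141677/4π) = -0.10618031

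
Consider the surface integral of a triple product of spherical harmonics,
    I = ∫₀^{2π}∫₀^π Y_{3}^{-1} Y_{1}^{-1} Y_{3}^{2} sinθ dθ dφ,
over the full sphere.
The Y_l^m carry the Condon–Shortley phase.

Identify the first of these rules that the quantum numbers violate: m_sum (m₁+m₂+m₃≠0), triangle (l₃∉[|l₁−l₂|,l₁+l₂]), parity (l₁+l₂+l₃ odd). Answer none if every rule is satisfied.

azimuthal sum: -1 − 1 + 2 = 0  ✓
2 ≤ 3 ≤ 4 (triangle on l)  ✓
L = 3 + 1 + 3 = 7 (odd)  ✗

parity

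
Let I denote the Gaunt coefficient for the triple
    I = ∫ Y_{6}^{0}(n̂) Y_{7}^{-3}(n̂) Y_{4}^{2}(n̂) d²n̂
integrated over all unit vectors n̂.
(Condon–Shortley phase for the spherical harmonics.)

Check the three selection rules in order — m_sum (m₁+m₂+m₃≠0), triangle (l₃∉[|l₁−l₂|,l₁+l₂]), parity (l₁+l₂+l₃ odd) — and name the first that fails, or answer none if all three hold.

m_sum

Σmᵢ = -1  ✗
l₃∈[|l₁−l₂|,l₁+l₂]=[1,13], have l₃=4
Σlᵢ = 17 ⇒ odd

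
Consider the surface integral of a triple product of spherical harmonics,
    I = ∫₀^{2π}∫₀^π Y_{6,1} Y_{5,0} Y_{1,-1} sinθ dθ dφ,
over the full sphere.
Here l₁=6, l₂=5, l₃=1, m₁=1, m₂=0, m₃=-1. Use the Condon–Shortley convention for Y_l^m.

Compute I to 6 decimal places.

-0.187239

Rules hold: Σm=0, L=12 even, 1≤1≤11.
N = 13·11·3 = 429
Δ = 10!·2!·0!/13! = 1/858
Racah Σ t=5..5: t=5:−1/14400 = -1/14400
⇒ 3j(6 5 1; 0 0 0)² = 6/143, sgn +1
Racah Σ t=5..5: t=5:−1/28800 = -1/28800
⇒ 3j(6 5 1; 1 0 -1)² = 7/286, sgn -1
4πI² = N·(3j₀)²·(3jₘ)² = 63/143
I = -1·√(0.440559/4π) = -0.18723944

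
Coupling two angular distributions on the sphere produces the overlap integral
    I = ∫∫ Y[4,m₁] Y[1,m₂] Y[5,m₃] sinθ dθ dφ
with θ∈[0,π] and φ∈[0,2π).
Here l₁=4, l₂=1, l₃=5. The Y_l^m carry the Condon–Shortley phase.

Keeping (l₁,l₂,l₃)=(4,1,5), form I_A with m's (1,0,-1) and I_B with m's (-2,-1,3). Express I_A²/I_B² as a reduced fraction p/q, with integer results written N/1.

l's match ⇒ only the (l;m) 3-j factors differ between A and B.
A: triangle coeff Δ(4,1,5) = 1/495; Σ_t [0,0]: t=0:+1/720 = 1/720; (3j)²=8/165 [(4 1 5; 1 0 -1)], sign=+1
B: triangle coeff Δ(4,1,5) = 1/495; Σ_t [0,0]: t=0:+1/2880 = 1/2880; (3j)²=28/495 [(4 1 5; -2 -1 3)], sign=+1
I_A²/I_B² = (8/165)/(28/495) = 6/7

6/7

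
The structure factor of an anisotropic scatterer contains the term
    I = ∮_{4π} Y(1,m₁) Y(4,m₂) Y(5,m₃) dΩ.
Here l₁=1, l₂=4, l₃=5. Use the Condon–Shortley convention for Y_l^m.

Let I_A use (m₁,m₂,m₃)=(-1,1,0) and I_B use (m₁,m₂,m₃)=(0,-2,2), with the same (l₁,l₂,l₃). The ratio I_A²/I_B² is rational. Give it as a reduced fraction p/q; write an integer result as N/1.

Same 1,4,5: normalisation and zero-m 3j drop out of the ratio.
A: Δ: 0! 2! 8! / 11! → 1/495; sum: t=0:+1/1440 = 1/1440; 3j²(1 4 5; -1 1 0) = Δ·Π!·Σ² = 2/99  (sign -1)
B: Δ: 0! 2! 8! / 11! → 1/495; sum: t=0:+1/1440 = 1/1440; 3j²(1 4 5; 0 -2 2) = Δ·Π!·Σ² = 7/165  (sign -1)
I_A²/I_B² = (2/99)/(7/165) = 10/21

10/21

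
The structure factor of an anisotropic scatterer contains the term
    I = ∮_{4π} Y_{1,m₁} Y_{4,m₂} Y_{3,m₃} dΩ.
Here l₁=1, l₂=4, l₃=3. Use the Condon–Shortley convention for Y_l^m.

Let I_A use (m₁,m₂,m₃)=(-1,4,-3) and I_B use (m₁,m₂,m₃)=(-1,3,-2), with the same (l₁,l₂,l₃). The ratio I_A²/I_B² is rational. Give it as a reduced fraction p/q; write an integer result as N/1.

Same 1,4,3: normalisation and zero-m 3j drop out of the ratio.
A: Δ: 2! 0! 6! / 9! → 1/252; sum: t=2:+1/1440 = 1/1440; 3j²(1 4 3; -1 4 -3) = Δ·Π!·Σ² = 1/9  (sign +1)
B: Δ: 2! 0! 6! / 9! → 1/252; sum: t=2:+1/240 = 1/240; 3j²(1 4 3; -1 3 -2) = Δ·Π!·Σ² = 1/12  (sign -1)
I_A²/I_B² = (1/9)/(1/12) = 4/3

4/3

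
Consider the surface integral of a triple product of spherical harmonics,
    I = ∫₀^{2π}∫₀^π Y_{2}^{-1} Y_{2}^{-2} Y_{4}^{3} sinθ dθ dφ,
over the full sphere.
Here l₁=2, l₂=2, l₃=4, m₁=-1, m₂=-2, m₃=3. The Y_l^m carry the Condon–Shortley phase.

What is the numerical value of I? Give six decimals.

Checks pass: Σm=0; 8 even; l₃=4∈[0,4].
(2·2+1)(2·2+1)(2·4+1) = 225
Δ: 0! 4! 4! / 9! → 1/630
sum: t=0:+1/16 = 1/16
3j²(2 2 4; 0 0 0) = Δ·Π!·Σ² = 2/35  (sign +1)
sum: t=0:+1/144 = 1/144
3j²(2 2 4; -1 -2 3) = Δ·Π!·Σ² = 1/18  (sign -1)
combine: 4πI² = 225·2/35·1/18 = 5/7
take √, sign -1: I = -0.23841361

-0.238414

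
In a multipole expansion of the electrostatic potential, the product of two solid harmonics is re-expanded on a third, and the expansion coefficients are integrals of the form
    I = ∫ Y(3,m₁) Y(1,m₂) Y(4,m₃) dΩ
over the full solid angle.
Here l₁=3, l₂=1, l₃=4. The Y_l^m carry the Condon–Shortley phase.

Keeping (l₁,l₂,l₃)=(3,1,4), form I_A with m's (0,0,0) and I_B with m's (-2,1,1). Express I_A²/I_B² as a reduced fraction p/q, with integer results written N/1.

Same 3,1,4: normalisation and zero-m 3j drop out of the ratio.
A: Δ: 0! 6! 2! / 9! → 1/252; sum: t=0:+1/36 = 1/36; 3j²(3 1 4; 0 0 0) = Δ·Π!·Σ² = 4/63  (sign +1)
B: Δ: 0! 6! 2! / 9! → 1/252; sum: t=0:+1/240 = 1/240; 3j²(3 1 4; -2 1 1) = Δ·Π!·Σ² = 1/84  (sign -1)
I_A²/I_B² = (4/63)/(1/84) = 16/3

16/3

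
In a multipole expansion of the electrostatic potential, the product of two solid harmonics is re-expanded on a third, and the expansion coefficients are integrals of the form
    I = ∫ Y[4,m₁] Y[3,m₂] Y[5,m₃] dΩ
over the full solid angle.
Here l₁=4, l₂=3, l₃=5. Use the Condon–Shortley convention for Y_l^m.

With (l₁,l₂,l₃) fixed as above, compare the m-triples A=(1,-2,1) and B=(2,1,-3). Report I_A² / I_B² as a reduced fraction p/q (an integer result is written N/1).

3125/3402

Same 4,3,5: normalisation and zero-m 3j drop out of the ratio.
A: Δ: 2! 6! 4! / 13! → 1/180180; sum: t=0:+1/432 t=1:−1/1152 = 5/3456; 3j²(4 3 5; 1 -2 1) = Δ·Π!·Σ² = 625/36036  (sign +1)
B: Δ: 2! 6! 4! / 13! → 1/180180; sum: t=0:+1/2304 t=1:−1/720 t=2:+1/5760 = -1/1280; 3j²(4 3 5; 2 1 -3) = Δ·Π!·Σ² = 27/1430  (sign -1)
I_A²/I_B² = (625/36036)/(27/1430) = 3125/3402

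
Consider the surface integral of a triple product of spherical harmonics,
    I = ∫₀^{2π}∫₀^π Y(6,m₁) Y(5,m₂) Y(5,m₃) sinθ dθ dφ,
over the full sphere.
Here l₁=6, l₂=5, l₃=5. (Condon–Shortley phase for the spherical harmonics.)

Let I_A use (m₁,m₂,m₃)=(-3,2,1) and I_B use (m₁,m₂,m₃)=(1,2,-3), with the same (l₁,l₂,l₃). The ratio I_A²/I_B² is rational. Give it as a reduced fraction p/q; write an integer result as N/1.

Same 6,5,5: normalisation and zero-m 3j drop out of the ratio.
A: Δ: 6! 6! 4! / 17! → 1/28588560; sum: t=3:−1/622080 t=4:+1/34560 t=5:−1/23040 t=6:+1/155520 = -1/103680; 3j²(6 5 5; -3 2 1) = Δ·Π!·Σ² = 9/2431  (sign -1)
B: Δ: 6! 6! 4! / 17! → 1/28588560; sum: t=3:−1/41472 t=4:+1/34560 t=5:−1/345600 = 1/518400; 3j²(6 5 5; 1 2 -3) = Δ·Π!·Σ² = 7/36465  (sign +1)
I_A²/I_B² = (9/2431)/(7/36465) = 135/7

135/7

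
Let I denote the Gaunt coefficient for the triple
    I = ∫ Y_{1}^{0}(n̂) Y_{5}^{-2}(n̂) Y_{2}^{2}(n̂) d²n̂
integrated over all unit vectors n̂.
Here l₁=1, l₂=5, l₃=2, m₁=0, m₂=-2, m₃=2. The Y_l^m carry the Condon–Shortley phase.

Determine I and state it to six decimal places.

l₃=2 ∉ [4,6] — triangle fails ⇒ I = 0

0.000000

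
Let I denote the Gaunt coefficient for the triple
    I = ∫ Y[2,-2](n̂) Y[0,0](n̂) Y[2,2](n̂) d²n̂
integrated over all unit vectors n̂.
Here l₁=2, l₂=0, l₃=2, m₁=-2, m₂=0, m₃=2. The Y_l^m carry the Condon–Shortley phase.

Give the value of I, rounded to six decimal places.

Rules hold: Σm=0, L=4 even, 2≤2≤2.
N = 5·1·5 = 25
Δ = 0!·4!·0!/5! = 1/5
Racah Σ t=0..0: t=0:+1/4 = 1/4
⇒ 3j(2 0 2; 0 0 0)² = 1/5, sgn +1
Racah Σ t=0..0: t=0:+1/24 = 1/24
⇒ 3j(2 0 2; -2 0 2)² = 1/5, sgn +1
4πI² = N·(3j₀)²·(3jₘ)² = 1/1
I = +1·√(1/4π) = 0.28209479

0.282095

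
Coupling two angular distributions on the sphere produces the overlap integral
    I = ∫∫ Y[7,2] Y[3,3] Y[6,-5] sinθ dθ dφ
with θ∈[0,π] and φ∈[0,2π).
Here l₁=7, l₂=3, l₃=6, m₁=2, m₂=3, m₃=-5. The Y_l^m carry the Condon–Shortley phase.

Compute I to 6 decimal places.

Rules hold: Σm=0, L=16 even, 4≤6≤10.
N = 15·7·13 = 1365
Δ = 4!·10!·2!/17! = 1/2042040
Racah Σ t=1..3: t=1:−1/207360 t=2:+1/57600 t=3:−1/207360 = 1/129600
⇒ 3j(7 3 6; 0 0 0)² = 168/12155, sgn +1
Racah Σ t=4..4: t=4:+1/17418240 = 1/17418240
⇒ 3j(7 3 6; 2 3 -5)² = 25/12376, sgn -1
4πI² = N·(3j₀)²·(3jₘ)² = 1575/41327
I = -1·√(0.0381107/4π) = -0.05507042

-0.055070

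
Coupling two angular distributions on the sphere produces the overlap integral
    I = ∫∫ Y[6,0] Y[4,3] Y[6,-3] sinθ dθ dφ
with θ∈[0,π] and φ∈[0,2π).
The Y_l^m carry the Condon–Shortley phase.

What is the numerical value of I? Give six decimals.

Rules hold: Σm=0, L=16 even, 2≤6≤10.
N = 13·9·13 = 1521
Δ = 4!·8!·4!/17! = 1/15315300
Racah Σ t=0..4: t=0:+1/829440 t=1:−1/25920 t=2:+1/9216 t=3:−1/25920 t=4:+1/829440 = 7/207360
⇒ 3j(6 4 6; 0 0 0)² = 28/2431, sgn +1
Racah Σ t=3..4: t=3:−1/103680 t=4:+1/207360 = -1/207360
⇒ 3j(6 4 6; 0 3 -3)² = 21/2431, sgn +1
4πI² = N·(3j₀)²·(3jₘ)² = 5292/34969
I = +1·√(0.151334/4π) = 0.10973960

0.109740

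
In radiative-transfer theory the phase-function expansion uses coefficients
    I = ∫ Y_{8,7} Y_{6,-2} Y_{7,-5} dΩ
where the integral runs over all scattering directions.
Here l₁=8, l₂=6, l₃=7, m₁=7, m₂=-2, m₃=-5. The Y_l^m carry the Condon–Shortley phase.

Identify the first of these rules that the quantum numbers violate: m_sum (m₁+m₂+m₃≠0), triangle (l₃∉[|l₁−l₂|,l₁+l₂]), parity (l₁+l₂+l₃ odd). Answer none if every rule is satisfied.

azimuthal sum: 7 − 2 − 5 = 0  ✓
2 ≤ 7 ≤ 14 (triangle on l)  ✓
L = 8 + 6 + 7 = 21 (odd)  ✗

parity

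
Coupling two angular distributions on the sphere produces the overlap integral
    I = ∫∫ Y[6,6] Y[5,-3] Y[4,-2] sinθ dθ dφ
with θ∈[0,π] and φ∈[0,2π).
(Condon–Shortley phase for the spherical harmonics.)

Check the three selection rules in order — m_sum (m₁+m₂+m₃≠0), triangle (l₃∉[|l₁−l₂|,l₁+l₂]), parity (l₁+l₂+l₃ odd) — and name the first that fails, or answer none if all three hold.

m₁+m₂+m₃ = 6 − 3 − 2 = 1  ✗
triangle: |6−5|=1 ≤ l₃=4 ≤ 6+5=11
parity: l₁+l₂+l₃ = 15 is odd

m_sum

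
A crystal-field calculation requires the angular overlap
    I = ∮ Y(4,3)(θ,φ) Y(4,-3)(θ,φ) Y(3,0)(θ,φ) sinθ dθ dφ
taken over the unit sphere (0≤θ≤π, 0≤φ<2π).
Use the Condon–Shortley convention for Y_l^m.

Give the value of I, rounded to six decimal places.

0.000000

Σlᵢ=11 odd — θ-integrand is odd under cosθ→−cosθ; I=0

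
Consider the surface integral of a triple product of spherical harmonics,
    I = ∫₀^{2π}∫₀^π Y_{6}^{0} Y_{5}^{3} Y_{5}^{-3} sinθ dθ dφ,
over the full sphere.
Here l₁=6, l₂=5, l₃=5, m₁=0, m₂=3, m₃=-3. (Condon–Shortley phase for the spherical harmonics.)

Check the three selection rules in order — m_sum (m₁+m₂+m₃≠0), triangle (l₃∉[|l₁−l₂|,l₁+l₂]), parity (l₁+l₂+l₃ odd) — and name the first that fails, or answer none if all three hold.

azimuthal sum: 0 + 3 − 3 = 0  ✓
1 ≤ 5 ≤ 11 (triangle on l)  ✓
L = 6 + 5 + 5 = 16 (even)  ✓

none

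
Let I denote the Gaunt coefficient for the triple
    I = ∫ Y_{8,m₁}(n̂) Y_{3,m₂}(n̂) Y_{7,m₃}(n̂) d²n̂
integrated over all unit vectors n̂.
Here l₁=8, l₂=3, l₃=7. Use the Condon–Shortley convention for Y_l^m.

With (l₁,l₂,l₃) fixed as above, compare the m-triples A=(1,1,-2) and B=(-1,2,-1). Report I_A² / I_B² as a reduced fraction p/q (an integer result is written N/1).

529/3840

Shared (l₁,l₂,l₃)=(8,3,7): N and (l;000)² cancel in I_A²/I_B².
A: Δ = 4!·12!·2!/19! = 1/5290740; Racah Σ t=2..4: t=2:+1/4838400 t=3:−1/5806080 t=4:+1/104509440 = 23/522547200; ⇒ 3j(8 3 7; 1 1 -2)² = 529/377910, sgn -1
B: Δ = 4!·12!·2!/19! = 1/5290740; Racah Σ t=3..4: t=3:−1/6220800 t=4:+1/14515200 = -1/10886400; ⇒ 3j(8 3 7; -1 2 -1)² = 128/12597, sgn -1
I_A²/I_B² = (529/377910)/(128/12597) = 529/3840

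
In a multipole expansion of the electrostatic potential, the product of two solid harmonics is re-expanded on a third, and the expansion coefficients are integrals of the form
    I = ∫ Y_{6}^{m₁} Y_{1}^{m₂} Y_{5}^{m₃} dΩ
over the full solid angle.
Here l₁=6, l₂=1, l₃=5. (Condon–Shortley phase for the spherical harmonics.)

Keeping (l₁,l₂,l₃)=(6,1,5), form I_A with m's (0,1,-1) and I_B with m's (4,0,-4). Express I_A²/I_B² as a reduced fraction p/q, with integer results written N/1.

3/4

l's match ⇒ only the (l;m) 3-j factors differ between A and B.
A: triangle coeff Δ(6,1,5) = 1/858; Σ_t [2,2]: t=2:+1/34560 = 1/34560; (3j)²=5/286 [(6 1 5; 0 1 -1)], sign=+1
B: triangle coeff Δ(6,1,5) = 1/858; Σ_t [1,1]: t=1:−1/362880 = -1/362880; (3j)²=10/429 [(6 1 5; 4 0 -4)], sign=+1
I_A²/I_B² = (5/286)/(10/429) = 3/4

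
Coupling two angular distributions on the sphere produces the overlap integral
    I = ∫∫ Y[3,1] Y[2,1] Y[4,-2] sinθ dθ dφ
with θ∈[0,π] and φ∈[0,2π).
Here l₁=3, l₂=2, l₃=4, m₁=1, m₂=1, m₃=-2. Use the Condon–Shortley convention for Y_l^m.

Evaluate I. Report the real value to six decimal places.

0.000000

Σlᵢ=9 odd — θ-integrand is odd under cosθ→−cosθ; I=0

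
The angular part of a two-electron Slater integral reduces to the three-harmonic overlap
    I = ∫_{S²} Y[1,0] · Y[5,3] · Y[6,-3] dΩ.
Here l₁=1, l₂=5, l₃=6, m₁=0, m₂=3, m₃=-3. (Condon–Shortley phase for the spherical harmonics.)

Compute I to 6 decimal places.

Rules hold: Σm=0, L=12 even, 4≤6≤6.
N = 3·11·13 = 429
Δ = 0!·2!·10!/13! = 1/858
Racah Σ t=0..0: t=0:+1/14400 = 1/14400
⇒ 3j(1 5 6; 0 0 0)² = 6/143, sgn +1
Racah Σ t=0..0: t=0:+1/80640 = 1/80640
⇒ 3j(1 5 6; 0 3 -3)² = 9/286, sgn -1
4πI² = N·(3j₀)²·(3jₘ)² = 81/143
I = -1·√(0.566434/4π) = -0.21230956

-0.212310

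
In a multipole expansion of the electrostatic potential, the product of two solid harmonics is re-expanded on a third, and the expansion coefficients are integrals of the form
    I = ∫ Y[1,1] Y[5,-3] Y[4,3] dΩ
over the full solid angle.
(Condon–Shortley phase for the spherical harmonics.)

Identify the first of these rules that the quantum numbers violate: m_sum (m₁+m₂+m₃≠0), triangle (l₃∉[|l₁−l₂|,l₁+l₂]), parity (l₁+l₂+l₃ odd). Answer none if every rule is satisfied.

m₁+m₂+m₃ = 1 − 3 + 3 = 1  ✗
triangle: |1−5|=4 ≤ l₃=4 ≤ 1+5=6
parity: l₁+l₂+l₃ = 10 is even

m_sum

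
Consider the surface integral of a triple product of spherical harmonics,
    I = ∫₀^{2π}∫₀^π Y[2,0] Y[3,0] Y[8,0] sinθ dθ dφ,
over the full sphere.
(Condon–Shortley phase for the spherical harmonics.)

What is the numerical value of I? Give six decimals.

0.000000

|2−3|≤8≤2+3 violated ⇒ I = 0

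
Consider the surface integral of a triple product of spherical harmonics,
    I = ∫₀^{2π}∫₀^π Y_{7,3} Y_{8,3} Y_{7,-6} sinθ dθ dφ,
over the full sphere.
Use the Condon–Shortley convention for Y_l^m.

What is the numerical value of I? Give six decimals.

Checks pass: Σm=0; 22 even; l₃=7∈[1,15].
(2·7+1)(2·8+1)(2·7+1) = 3825
Δ: 8! 6! 8! / 23! → 1/22086194130
sum: t=1:−1/18289152000 t=2:+1/248832000 t=3:−1/24883200 t=4:+1/11943936 t=5:−1/24883200 t=6:+1/248832000 t=7:−1/18289152000 = 11/975421440
3j²(7 8 7; 0 0 0) = Δ·Π!·Σ² = 1750/289731  (sign -1)
sum: t=3:−1/3483648000 t=4:+1/2090188800 = 1/5225472000
3j²(7 8 7; 3 3 -6) = Δ·Π!·Σ² = 32/7429  (sign -1)
combine: 4πI² = 3825·1750/289731·32/7429 = 4200000/42204149
take √, sign +1: I = 0.08899019

0.088990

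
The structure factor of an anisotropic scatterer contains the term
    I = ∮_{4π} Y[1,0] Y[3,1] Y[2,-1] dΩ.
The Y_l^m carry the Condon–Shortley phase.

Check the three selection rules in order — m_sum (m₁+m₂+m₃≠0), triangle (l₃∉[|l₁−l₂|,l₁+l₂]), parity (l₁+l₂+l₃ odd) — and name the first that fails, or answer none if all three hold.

azimuthal sum: 0 + 1 − 1 = 0  ✓
2 ≤ 2 ≤ 4 (triangle on l)  ✓
L = 1 + 3 + 2 = 6 (even)  ✓

none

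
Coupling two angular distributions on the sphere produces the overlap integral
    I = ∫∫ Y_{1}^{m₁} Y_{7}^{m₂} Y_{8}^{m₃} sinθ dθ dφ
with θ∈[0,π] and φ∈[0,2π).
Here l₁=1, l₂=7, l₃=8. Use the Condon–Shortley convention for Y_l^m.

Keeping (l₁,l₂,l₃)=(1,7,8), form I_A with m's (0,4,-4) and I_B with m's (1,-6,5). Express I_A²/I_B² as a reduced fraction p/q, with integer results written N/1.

16/1

Same 1,7,8: normalisation and zero-m 3j drop out of the ratio.
A: Δ: 0! 2! 14! / 17! → 1/2040; sum: t=0:+1/239500800 = 1/239500800; 3j²(1 7 8; 0 4 -4) = Δ·Π!·Σ² = 2/85  (sign +1)
B: Δ: 0! 2! 14! / 17! → 1/2040; sum: t=0:+1/12454041600 = 1/12454041600; 3j²(1 7 8; 1 -6 5) = Δ·Π!·Σ² = 1/680  (sign -1)
I_A²/I_B² = (2/85)/(1/680) = 16/1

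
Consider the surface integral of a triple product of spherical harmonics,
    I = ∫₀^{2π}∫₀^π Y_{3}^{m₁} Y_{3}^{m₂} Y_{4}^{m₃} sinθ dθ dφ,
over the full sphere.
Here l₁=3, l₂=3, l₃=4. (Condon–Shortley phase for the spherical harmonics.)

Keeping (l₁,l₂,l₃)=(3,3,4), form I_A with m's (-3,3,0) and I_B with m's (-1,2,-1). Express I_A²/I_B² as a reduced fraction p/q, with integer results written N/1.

9/32

l's match ⇒ only the (l;m) 3-j factors differ between A and B.
A: triangle coeff Δ(3,3,4) = 1/34650; Σ_t [2,2]: t=2:+1/1152 = 1/1152; (3j)²=1/154 [(3 3 4; -3 3 0)], sign=+1
B: triangle coeff Δ(3,3,4) = 1/34650; Σ_t [1,2]: t=1:−1/144 t=2:+1/48 = 1/72; (3j)²=16/693 [(3 3 4; -1 2 -1)], sign=-1
I_A²/I_B² = (1/154)/(16/693) = 9/32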